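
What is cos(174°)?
cos(174°) = -0.9945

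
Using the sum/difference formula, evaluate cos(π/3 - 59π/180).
cos(π/3 - 59π/180) = cos π/3 cos 59π/180 + sin π/3 sin 59π/180 = 0.9998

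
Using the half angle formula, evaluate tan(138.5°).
tan(138.5°) = sin 277° / (1 + cos 277°) = -0.8847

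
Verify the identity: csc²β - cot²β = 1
LHS = 1/sin²β - cos²β/sin²β = (1 - cos²β)/sin²β = sin²β/sin²β = 1 = RHS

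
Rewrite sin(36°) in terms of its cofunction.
sin(36°) = cos(90° - 36°) = cos(54°)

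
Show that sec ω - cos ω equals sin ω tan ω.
LHS = 1/cos ω - cos ω = (1 - cos²ω)/cos ω = sin²ω/cos ω = sin ω · (sin ω/cos ω) = sin ω tan ω = RHS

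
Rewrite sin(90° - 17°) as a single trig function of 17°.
sin(90° - 17°) = cos(17°)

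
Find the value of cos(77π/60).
cos(77π/60) = -0.6293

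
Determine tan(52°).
tan(52°) = 1.28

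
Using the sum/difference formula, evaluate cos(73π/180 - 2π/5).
cos(73π/180 - 2π/5) = cos 73π/180 cos 2π/5 + sin 73π/180 sin 2π/5 = 0.9998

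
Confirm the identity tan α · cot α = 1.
LHS = (sin α/cos α) · (cos α/sin α) = 1 = RHS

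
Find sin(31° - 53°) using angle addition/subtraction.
sin(31° - 53°) = sin 31° cos 53° - cos 31° sin 53° = -0.3746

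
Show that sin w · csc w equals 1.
LHS = sin w · (1/sin w) = 1 = RHS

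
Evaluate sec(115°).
sec(115°) = -2.366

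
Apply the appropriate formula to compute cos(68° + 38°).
cos(68° + 38°) = cos 68° cos 38° - sin 68° sin 38° = -0.2756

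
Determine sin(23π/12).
sin(23π/12) = -(√6-√2)/4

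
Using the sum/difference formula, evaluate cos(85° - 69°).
cos(85° - 69°) = cos 85° cos 69° + sin 85° sin 69° = 0.9613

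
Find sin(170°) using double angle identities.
sin(170°) = 2 sin 85° cos 85° = 0.1736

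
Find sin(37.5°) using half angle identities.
sin(37.5°) = √((1 - cos 75°)/2) = 0.6088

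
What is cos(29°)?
cos(29°) = 0.8746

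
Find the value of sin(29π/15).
sin(29π/15) = -0.2079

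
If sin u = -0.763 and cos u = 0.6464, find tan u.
tan u = sin u / cos u = -1.18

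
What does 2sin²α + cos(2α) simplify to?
2sin²α + cos(2α) = 1 (using Double angle)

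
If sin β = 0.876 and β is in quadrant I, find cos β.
cos β = 0.4823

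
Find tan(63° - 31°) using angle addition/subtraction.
tan(63° - 31°) = (tan 63° - tan 31°)/(1 + tan 63° tan 31°) = 0.6249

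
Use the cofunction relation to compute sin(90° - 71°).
sin(90° - 71°) = cos(71°) = 0.3256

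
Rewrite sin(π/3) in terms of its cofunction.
sin(π/3) = cos(π/2 - π/3) = cos(π/6)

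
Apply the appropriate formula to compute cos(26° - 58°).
cos(26° - 58°) = cos 26° cos 58° + sin 26° sin 58° = 0.848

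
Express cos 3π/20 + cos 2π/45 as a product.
cos 3π/20 + cos 2π/45 = 2 cos(7π/72) cos(19π/360)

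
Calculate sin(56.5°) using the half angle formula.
sin(56.5°) = √((1 - cos 113°)/2) = 0.8339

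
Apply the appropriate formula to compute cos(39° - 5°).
cos(39° - 5°) = cos 39° cos 5° + sin 39° sin 5° = 0.829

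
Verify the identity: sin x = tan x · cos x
RHS = (sin x/cos x) · cos x = sin x = LHS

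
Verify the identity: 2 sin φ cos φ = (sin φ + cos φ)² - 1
RHS = sin²φ + 2 sin φ cos φ + cos²φ - 1 = (sin²φ + cos²φ) + 2 sin φ cos φ - 1 = 1 + 2 sin φ cos φ - 1 = 2 sin φ cos φ = LHS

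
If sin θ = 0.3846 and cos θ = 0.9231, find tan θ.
tan θ = sin θ / cos θ = 0.4166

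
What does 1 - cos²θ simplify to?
1 - cos²θ = sin²θ (using Pythagorean identity)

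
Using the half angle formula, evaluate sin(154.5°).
sin(154.5°) = √((1 - cos 309°)/2) = 0.4305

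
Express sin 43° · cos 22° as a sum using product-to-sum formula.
sin 43° cos 22° = (1/2)[sin(43°+22°) + sin(43°-22°)]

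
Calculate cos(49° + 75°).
cos(49° + 75°) = cos 49° cos 75° - sin 49° sin 75° = -0.5592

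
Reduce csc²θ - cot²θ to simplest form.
csc²θ - cot²θ = 1 (using Pythagorean identity)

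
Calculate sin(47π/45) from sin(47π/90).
sin(47π/45) = 2 sin 47π/90 cos 47π/90 = -0.1392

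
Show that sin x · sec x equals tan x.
LHS = sin x · (1/cos x) = sin x/cos x = tan x = RHS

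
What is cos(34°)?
cos(34°) = 0.829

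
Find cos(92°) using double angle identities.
cos(92°) = cos²46° - sin²46° = -0.0349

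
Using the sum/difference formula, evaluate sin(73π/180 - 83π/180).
sin(73π/180 - 83π/180) = sin 73π/180 cos 83π/180 - cos 73π/180 sin 83π/180 = -0.1736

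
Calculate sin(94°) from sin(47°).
sin(94°) = 2 sin 47° cos 47° = 0.9976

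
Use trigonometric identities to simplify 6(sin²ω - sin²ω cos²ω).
6(sin²ω - sin²ω cos²ω) = 6(sin⁴ω) (using Factoring)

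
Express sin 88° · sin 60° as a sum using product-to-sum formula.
sin 88° sin 60° = (1/2)[cos(88°-60°) - cos(88°+60°)]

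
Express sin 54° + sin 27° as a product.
sin 54° + sin 27° = 2 sin(40.5°) cos(13.5°)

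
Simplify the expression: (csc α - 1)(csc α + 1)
(csc α - 1)(csc α + 1) = cot²α (using Diff. of squares)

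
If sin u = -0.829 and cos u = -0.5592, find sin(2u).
sin(2u) = 2 sin u cos u = 0.9272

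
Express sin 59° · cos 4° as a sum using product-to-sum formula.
sin 59° cos 4° = (1/2)[sin(59°+4°) + sin(59°-4°)]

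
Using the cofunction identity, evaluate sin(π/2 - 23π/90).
sin(π/2 - 23π/90) = cos(23π/90) = 0.6947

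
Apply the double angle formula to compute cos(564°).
cos(564°) = cos²282° - sin²282° = -0.9135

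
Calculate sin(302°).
sin(302°) = -0.848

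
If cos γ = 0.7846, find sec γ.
sec γ = 1/cos γ = 1.275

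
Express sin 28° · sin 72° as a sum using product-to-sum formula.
sin 28° sin 72° = (1/2)[cos(28°-72°) - cos(28°+72°)]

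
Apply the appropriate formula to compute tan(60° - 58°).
tan(60° - 58°) = (tan 60° - tan 58°)/(1 + tan 60° tan 58°) = 0.03492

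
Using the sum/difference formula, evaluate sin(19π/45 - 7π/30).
sin(19π/45 - 7π/30) = sin 19π/45 cos 7π/30 - cos 19π/45 sin 7π/30 = 0.5592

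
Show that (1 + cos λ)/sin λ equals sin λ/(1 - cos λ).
RHS = sin λ(1 + cos λ) / ((1 - cos λ)(1 + cos λ)) = sin λ(1 + cos λ) / (1 - cos²λ) = sin λ(1 + cos λ) / sin²λ = (1 + cos λ)/sin λ = LHS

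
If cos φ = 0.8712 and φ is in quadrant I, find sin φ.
sin φ = 0.4909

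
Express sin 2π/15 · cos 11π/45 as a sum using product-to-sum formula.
sin 2π/15 cos 11π/45 = (1/2)[sin(2π/15+11π/45) + sin(2π/15-11π/45)]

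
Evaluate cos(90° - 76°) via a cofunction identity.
cos(90° - 76°) = sin(76°) = 0.9703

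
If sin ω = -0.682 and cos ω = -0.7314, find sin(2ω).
sin(2ω) = 2 sin ω cos ω = 0.9976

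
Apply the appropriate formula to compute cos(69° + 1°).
cos(69° + 1°) = cos 69° cos 1° - sin 69° sin 1° = 0.342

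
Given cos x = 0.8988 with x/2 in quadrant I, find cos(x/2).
cos(x/2) = ±√((1 + cos x)/2); positive since x/2 ∈ QI, so cos(x/2) = 0.9744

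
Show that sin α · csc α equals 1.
LHS = sin α · (1/sin α) = 1 = RHS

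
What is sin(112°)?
sin(112°) = 0.9272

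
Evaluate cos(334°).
cos(334°) = 0.8988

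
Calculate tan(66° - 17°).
tan(66° - 17°) = (tan 66° - tan 17°)/(1 + tan 66° tan 17°) = 1.15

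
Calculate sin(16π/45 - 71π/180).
sin(16π/45 - 71π/180) = sin 16π/45 cos 71π/180 - cos 16π/45 sin 71π/180 = -0.1219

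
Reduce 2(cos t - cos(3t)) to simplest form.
2(cos t - cos(3t)) = 2(2 sin(2t) sin t) (using Sum-to-product)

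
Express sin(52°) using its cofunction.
sin(52°) = cos(90° - 52°) = cos(38°)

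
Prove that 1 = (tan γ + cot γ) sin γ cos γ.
RHS = (sin γ/cos γ + cos γ/sin γ) sin γ cos γ = ((sin²γ + cos²γ)/(sin γ cos γ)) · sin γ cos γ = sin²γ + cos²γ = 1 = LHS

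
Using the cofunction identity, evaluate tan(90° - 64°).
tan(90° - 64°) = cot(64°) = 0.4877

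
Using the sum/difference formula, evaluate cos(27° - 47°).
cos(27° - 47°) = cos 27° cos 47° + sin 27° sin 47° = 0.9397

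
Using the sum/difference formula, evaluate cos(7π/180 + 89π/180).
cos(7π/180 + 89π/180) = cos 7π/180 cos 89π/180 - sin 7π/180 sin 89π/180 = -0.1045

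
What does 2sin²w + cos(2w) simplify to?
2sin²w + cos(2w) = 1 (using Double angle)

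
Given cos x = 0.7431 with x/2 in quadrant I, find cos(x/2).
cos(x/2) = ±√((1 + cos x)/2); positive since x/2 ∈ QI, so cos(x/2) = 0.9336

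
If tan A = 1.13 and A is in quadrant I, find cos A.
cos A = 0.6627 (using tan²A + 1 = sec²A)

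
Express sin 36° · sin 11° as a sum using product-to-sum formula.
sin 36° sin 11° = (1/2)[cos(36°-11°) - cos(36°+11°)]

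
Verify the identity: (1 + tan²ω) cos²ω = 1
LHS = sec²ω · cos²ω = (1/cos²ω) · cos²ω = 1 = RHS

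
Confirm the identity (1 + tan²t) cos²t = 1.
LHS = sec²t · cos²t = (1/cos²t) · cos²t = 1 = RHS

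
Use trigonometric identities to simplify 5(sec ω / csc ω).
5(sec ω / csc ω) = 5(tan ω) (using Reciprocal identities)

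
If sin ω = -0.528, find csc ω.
csc ω = 1/sin ω = -1.894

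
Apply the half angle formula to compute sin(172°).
sin(172°) = √((1 - cos 344°)/2) = 0.1392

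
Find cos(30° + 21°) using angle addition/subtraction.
cos(30° + 21°) = cos 30° cos 21° - sin 30° sin 21° = 0.6293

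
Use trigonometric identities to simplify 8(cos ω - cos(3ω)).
8(cos ω - cos(3ω)) = 8(2 sin(2ω) sin ω) (using Sum-to-product)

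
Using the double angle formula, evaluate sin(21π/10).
sin(21π/10) = 2 sin 21π/20 cos 21π/20 = 0.309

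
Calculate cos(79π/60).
cos(79π/60) = -0.5446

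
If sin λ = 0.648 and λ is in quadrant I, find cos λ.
cos λ = 0.7616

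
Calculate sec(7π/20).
sec(7π/20) = 2.203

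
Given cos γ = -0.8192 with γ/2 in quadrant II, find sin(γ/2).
sin(γ/2) = ±√((1 - cos γ)/2); positive since γ/2 ∈ QII, so sin(γ/2) = 0.9537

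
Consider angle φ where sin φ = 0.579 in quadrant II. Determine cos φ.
cos φ = ±√(1 - sin²φ) = -0.8153 (negative in QII)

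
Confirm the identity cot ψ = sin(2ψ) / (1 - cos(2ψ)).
RHS = 2 sin ψ cos ψ / (2sin²ψ) = cos ψ/sin ψ = cot ψ = LHS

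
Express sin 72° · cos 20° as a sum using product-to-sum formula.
sin 72° cos 20° = (1/2)[sin(72°+20°) + sin(72°-20°)]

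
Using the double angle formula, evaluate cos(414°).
cos(414°) = 2cos²207° - 1 = 0.5878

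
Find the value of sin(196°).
sin(196°) = -0.2756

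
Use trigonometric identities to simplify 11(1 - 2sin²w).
11(1 - 2sin²w) = 11(cos(2w)) (using Double angle)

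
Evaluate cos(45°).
cos(45°) = √2/2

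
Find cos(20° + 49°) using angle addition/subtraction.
cos(20° + 49°) = cos 20° cos 49° - sin 20° sin 49° = 0.3584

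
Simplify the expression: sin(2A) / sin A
sin(2A) / sin A = 2 cos A (using Double angle)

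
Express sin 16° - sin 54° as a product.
sin 16° - sin 54° = 2 cos(35°) sin(-19°)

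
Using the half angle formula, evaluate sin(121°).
sin(121°) = √((1 - cos 242°)/2) = 0.8572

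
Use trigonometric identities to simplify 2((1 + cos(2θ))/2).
2((1 + cos(2θ))/2) = 2(cos²θ) (using Power reduction)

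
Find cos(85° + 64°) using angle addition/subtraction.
cos(85° + 64°) = cos 85° cos 64° - sin 85° sin 64° = -0.8572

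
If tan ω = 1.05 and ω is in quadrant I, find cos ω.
cos ω = 0.6897 (using tan²ω + 1 = sec²ω)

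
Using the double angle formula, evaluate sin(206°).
sin(206°) = 2 sin 103° cos 103° = -0.4384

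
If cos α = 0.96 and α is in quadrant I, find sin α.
sin α = 0.28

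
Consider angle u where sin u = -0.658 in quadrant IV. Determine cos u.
cos u = √(1 - sin²u) = 0.753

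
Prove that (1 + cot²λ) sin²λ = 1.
LHS = csc²λ · sin²λ = (1/sin²λ) · sin²λ = 1 = RHS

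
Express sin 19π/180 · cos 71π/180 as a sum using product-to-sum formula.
sin 19π/180 cos 71π/180 = (1/2)[sin(19π/180+71π/180) + sin(19π/180-71π/180)]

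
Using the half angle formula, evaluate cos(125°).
cos(125°) = -√((1 + cos 250°)/2) = -0.5736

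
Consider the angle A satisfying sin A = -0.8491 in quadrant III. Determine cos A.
cos A = ±√(1 - sin²A) = -0.5282 (negative in QIII)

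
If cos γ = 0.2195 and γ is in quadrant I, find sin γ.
sin γ = 0.9756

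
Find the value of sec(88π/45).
sec(88π/45) = 1.01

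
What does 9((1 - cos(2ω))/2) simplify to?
9((1 - cos(2ω))/2) = 9(sin²ω) (using Power reduction)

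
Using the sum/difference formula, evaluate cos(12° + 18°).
cos(12° + 18°) = cos 12° cos 18° - sin 12° sin 18° = √3/2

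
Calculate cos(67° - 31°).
cos(67° - 31°) = cos 67° cos 31° + sin 67° sin 31° = 0.809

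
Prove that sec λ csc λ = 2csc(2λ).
RHS = 2/sin(2λ) = 2/(2 sin λ cos λ) = 1/(sin λ cos λ) = (1/cos λ)(1/sin λ) = sec λ csc λ = LHS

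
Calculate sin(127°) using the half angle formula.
sin(127°) = √((1 - cos 254°)/2) = 0.7986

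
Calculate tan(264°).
tan(264°) = 9.514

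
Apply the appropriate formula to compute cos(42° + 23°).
cos(42° + 23°) = cos 42° cos 23° - sin 42° sin 23° = 0.4226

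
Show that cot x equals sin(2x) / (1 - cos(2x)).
RHS = 2 sin x cos x / (2sin²x) = cos x/sin x = cot x = LHS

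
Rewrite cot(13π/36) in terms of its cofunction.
cot(13π/36) = tan(π/2 - 13π/36) = tan(5π/36)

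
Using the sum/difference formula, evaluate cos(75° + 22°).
cos(75° + 22°) = cos 75° cos 22° - sin 75° sin 22° = -0.1219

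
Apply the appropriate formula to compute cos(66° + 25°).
cos(66° + 25°) = cos 66° cos 25° - sin 66° sin 25° = -0.01745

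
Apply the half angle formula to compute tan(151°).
tan(151°) = sin 302° / (1 + cos 302°) = -0.5543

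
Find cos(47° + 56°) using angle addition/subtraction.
cos(47° + 56°) = cos 47° cos 56° - sin 47° sin 56° = -0.225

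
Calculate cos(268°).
cos(268°) = -0.0349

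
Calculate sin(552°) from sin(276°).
sin(552°) = 2 sin 276° cos 276° = -0.2079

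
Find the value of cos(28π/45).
cos(28π/45) = -0.3746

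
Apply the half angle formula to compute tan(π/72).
tan(π/72) = sin π/36 / (1 + cos π/36) = 0.04366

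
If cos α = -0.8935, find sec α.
sec α = 1/cos α = -1.119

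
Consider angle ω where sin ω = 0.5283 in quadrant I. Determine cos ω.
cos ω = √(1 - sin²ω) = 0.8491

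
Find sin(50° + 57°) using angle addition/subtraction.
sin(50° + 57°) = sin 50° cos 57° + cos 50° sin 57° = 0.9563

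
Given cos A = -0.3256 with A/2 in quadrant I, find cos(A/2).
cos(A/2) = ±√((1 + cos A)/2); positive since A/2 ∈ QI, so cos(A/2) = 0.5807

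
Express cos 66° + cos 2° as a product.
cos 66° + cos 2° = 2 cos(34°) cos(32°)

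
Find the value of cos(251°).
cos(251°) = -0.3256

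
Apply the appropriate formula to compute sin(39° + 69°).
sin(39° + 69°) = sin 39° cos 69° + cos 39° sin 69° = 0.9511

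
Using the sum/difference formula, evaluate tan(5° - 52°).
tan(5° - 52°) = (tan 5° - tan 52°)/(1 + tan 5° tan 52°) = -1.072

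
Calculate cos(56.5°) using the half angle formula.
cos(56.5°) = √((1 + cos 113°)/2) = 0.5519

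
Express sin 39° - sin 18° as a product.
sin 39° - sin 18° = 2 cos(28.5°) sin(10.5°)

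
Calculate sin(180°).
sin(180°) = 0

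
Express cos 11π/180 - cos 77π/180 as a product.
cos 11π/180 - cos 77π/180 = -2 sin(11π/45) sin(-11π/60)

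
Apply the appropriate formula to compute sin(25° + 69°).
sin(25° + 69°) = sin 25° cos 69° + cos 25° sin 69° = 0.9976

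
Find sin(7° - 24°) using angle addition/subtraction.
sin(7° - 24°) = sin 7° cos 24° - cos 7° sin 24° = -0.2924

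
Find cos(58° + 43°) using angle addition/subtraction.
cos(58° + 43°) = cos 58° cos 43° - sin 58° sin 43° = -0.1908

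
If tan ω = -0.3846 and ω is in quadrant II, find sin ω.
sin ω = 0.359 (using tan²ω + 1 = sec²ω)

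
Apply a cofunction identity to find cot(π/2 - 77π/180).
cot(π/2 - 77π/180) = tan(77π/180) = 4.331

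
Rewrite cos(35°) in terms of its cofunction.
cos(35°) = sin(90° - 35°) = sin(55°)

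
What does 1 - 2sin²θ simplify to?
1 - 2sin²θ = cos(2θ) (using Double angle)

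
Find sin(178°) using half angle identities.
sin(178°) = √((1 - cos 356°)/2) = 0.0349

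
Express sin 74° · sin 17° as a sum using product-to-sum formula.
sin 74° sin 17° = (1/2)[cos(74°-17°) - cos(74°+17°)]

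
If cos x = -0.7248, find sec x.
sec x = 1/cos x = -1.38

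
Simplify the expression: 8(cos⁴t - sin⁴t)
8(cos⁴t - sin⁴t) = 8(cos(2t)) (using Factoring + double angle)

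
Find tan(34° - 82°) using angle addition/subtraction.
tan(34° - 82°) = (tan 34° - tan 82°)/(1 + tan 34° tan 82°) = -1.111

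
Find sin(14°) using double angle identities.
sin(14°) = 2 sin 7° cos 7° = 0.2419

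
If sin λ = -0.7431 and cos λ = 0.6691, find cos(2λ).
cos(2λ) = cos²λ - sin²λ = -0.1045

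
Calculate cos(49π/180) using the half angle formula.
cos(49π/180) = √((1 + cos 49π/90)/2) = 0.6561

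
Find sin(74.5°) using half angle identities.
sin(74.5°) = √((1 - cos 149°)/2) = 0.9636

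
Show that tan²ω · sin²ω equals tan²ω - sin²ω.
RHS = sin²ω/cos²ω - sin²ω = sin²ω(1/cos²ω - 1) = sin²ω · (1 - cos²ω)/cos²ω = sin²ω · sin²ω/cos²ω = sin²ω · tan²ω = LHS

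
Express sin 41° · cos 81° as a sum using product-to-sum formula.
sin 41° cos 81° = (1/2)[sin(41°+81°) + sin(41°-81°)]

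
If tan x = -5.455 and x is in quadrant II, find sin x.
sin x = 0.9836 (using tan²x + 1 = sec²x)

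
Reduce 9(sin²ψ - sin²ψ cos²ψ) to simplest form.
9(sin²ψ - sin²ψ cos²ψ) = 9(sin⁴ψ) (using Factoring)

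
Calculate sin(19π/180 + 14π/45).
sin(19π/180 + 14π/45) = sin 19π/180 cos 14π/45 + cos 19π/180 sin 14π/45 = (√6+√2)/4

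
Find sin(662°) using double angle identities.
sin(662°) = 2 sin 331° cos 331° = -0.848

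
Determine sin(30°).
sin(30°) = 1/2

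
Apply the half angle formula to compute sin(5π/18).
sin(5π/18) = √((1 - cos 5π/9)/2) = 0.766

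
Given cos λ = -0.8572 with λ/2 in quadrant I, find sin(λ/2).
sin(λ/2) = ±√((1 - cos λ)/2); positive since λ/2 ∈ QI, so sin(λ/2) = 0.9636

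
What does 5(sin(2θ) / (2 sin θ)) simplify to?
5(sin(2θ) / (2 sin θ)) = 5(cos θ) (using Double angle)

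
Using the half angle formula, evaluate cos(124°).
cos(124°) = -√((1 + cos 248°)/2) = -0.5592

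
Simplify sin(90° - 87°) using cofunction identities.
sin(90° - 87°) = cos(87°)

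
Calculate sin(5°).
sin(5°) = 0.08716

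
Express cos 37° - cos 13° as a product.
cos 37° - cos 13° = -2 sin(25°) sin(12°)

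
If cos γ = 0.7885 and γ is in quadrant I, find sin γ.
sin γ = 0.615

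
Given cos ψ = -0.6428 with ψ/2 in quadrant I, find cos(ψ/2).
cos(ψ/2) = ±√((1 + cos ψ)/2); positive since ψ/2 ∈ QI, so cos(ψ/2) = 0.4226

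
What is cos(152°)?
cos(152°) = -0.8829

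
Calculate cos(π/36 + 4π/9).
cos(π/36 + 4π/9) = cos π/36 cos 4π/9 - sin π/36 sin 4π/9 = 0.08716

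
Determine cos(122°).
cos(122°) = -0.5299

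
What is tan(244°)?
tan(244°) = 2.05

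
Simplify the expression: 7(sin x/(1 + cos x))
7(sin x/(1 + cos x)) = 7(tan(x/2)) (using Half angle)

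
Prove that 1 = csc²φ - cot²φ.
RHS = 1/sin²φ - cos²φ/sin²φ = (1 - cos²φ)/sin²φ = sin²φ/sin²φ = 1 = LHS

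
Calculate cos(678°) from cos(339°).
cos(678°) = cos²339° - sin²339° = 0.7431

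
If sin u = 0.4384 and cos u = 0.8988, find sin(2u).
sin(2u) = 2 sin u cos u = 0.7881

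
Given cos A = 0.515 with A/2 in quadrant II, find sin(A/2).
sin(A/2) = ±√((1 - cos A)/2); positive since A/2 ∈ QII, so sin(A/2) = 0.4924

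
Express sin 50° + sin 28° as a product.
sin 50° + sin 28° = 2 sin(39°) cos(11°)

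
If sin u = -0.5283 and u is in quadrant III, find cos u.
cos u = -0.8491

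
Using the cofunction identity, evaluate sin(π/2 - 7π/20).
sin(π/2 - 7π/20) = cos(7π/20) = 0.454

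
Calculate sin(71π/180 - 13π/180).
sin(71π/180 - 13π/180) = sin 71π/180 cos 13π/180 - cos 71π/180 sin 13π/180 = 0.848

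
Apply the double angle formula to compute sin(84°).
sin(84°) = 2 sin 42° cos 42° = 0.9945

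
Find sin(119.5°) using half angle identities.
sin(119.5°) = √((1 - cos 239°)/2) = 0.8704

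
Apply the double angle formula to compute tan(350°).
tan(350°) = 2 tan 175° / (1 - tan²175°) = -0.1763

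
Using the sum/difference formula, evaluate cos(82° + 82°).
cos(82° + 82°) = cos 82° cos 82° - sin 82° sin 82° = -0.9613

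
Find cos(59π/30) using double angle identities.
cos(59π/30) = cos²59π/60 - sin²59π/60 = 0.9945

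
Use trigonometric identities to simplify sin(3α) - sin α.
sin(3α) - sin α = 2 cos(2α) sin α (using Sum-to-product)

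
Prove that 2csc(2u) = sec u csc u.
LHS = 2/sin(2u) = 2/(2 sin u cos u) = 1/(sin u cos u) = (1/cos u)(1/sin u) = sec u csc u = RHS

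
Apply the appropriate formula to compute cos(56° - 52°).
cos(56° - 52°) = cos 56° cos 52° + sin 56° sin 52° = 0.9976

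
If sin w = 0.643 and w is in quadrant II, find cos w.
cos w = -0.7659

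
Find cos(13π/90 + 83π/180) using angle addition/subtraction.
cos(13π/90 + 83π/180) = cos 13π/90 cos 83π/180 - sin 13π/90 sin 83π/180 = -0.3256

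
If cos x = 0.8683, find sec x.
sec x = 1/cos x = 1.152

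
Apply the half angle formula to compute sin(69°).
sin(69°) = √((1 - cos 138°)/2) = 0.9336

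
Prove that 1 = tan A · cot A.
RHS = (sin A/cos A) · (cos A/sin A) = 1 = LHS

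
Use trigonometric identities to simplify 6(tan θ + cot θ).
6(tan θ + cot θ) = 6(sec θ csc θ) (using Quotient identities)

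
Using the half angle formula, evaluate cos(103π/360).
cos(103π/360) = √((1 + cos 103π/180)/2) = 0.6225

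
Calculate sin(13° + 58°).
sin(13° + 58°) = sin 13° cos 58° + cos 13° sin 58° = 0.9455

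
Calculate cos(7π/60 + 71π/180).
cos(7π/60 + 71π/180) = cos 7π/60 cos 71π/180 - sin 7π/60 sin 71π/180 = -0.0349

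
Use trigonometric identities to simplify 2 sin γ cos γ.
2 sin γ cos γ = sin(2γ) (using Double angle)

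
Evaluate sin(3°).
sin(3°) = 0.05234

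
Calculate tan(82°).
tan(82°) = 7.115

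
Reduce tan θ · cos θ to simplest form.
tan θ · cos θ = sin θ (using Quotient identity)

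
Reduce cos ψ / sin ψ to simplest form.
cos ψ / sin ψ = cot ψ (using Quotient identity)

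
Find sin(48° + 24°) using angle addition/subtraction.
sin(48° + 24°) = sin 48° cos 24° + cos 48° sin 24° = 0.9511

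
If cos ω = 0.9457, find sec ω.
sec ω = 1/cos ω = 1.057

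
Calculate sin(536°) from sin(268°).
sin(536°) = 2 sin 268° cos 268° = 0.06976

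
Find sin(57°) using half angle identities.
sin(57°) = √((1 - cos 114°)/2) = 0.8387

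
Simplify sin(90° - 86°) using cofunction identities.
sin(90° - 86°) = cos(86°)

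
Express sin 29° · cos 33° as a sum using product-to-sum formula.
sin 29° cos 33° = (1/2)[sin(29°+33°) + sin(29°-33°)]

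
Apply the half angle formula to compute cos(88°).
cos(88°) = √((1 + cos 176°)/2) = 0.0349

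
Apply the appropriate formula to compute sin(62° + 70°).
sin(62° + 70°) = sin 62° cos 70° + cos 62° sin 70° = 0.7431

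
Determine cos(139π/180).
cos(139π/180) = -0.7547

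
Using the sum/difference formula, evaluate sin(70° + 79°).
sin(70° + 79°) = sin 70° cos 79° + cos 70° sin 79° = 0.515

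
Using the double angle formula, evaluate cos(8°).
cos(8°) = cos²4° - sin²4° = 0.9903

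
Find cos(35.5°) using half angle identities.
cos(35.5°) = √((1 + cos 71°)/2) = 0.8141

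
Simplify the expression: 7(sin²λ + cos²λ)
7(sin²λ + cos²λ) = 7 (using Pythagorean identity)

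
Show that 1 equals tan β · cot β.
RHS = (sin β/cos β) · (cos β/sin β) = 1 = LHS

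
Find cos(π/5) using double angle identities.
cos(π/5) = 1 - 2sin²π/10 = 0.809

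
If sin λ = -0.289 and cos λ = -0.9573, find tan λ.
tan λ = sin λ / cos λ = 0.3019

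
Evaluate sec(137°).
sec(137°) = -1.367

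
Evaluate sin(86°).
sin(86°) = 0.9976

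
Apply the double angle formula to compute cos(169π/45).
cos(169π/45) = cos²169π/90 - sin²169π/90 = 0.7193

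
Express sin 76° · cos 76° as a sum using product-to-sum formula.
sin 76° cos 76° = (1/2)[sin(76°+76°) + sin(76°-76°)]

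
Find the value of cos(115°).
cos(115°) = -0.4226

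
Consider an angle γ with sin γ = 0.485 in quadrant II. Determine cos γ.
cos γ = ±√(1 - sin²γ) = -0.8745 (negative in QII)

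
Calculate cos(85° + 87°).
cos(85° + 87°) = cos 85° cos 87° - sin 85° sin 87° = -0.9903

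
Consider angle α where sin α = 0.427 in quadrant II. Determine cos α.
cos α = ±√(1 - sin²α) = -0.9043 (negative in QII)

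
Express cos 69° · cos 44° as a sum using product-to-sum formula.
cos 69° cos 44° = (1/2)[cos(69°-44°) + cos(69°+44°)]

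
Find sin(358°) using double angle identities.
sin(358°) = 2 sin 179° cos 179° = -0.0349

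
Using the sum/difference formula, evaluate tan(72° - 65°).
tan(72° - 65°) = (tan 72° - tan 65°)/(1 + tan 72° tan 65°) = 0.1228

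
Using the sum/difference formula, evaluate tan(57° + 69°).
tan(57° + 69°) = (tan 57° + tan 69°)/(1 - tan 57° tan 69°) = -1.376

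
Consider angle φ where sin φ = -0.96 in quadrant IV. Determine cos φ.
cos φ = √(1 - sin²φ) = 0.28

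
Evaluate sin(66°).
sin(66°) = 0.9135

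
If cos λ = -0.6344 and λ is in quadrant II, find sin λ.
sin λ = 0.773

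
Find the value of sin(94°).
sin(94°) = 0.9976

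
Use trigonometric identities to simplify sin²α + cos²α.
sin²α + cos²α = 1 (using Pythagorean identity)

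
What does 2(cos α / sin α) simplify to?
2(cos α / sin α) = 2(cot α) (using Quotient identity)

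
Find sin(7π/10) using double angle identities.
sin(7π/10) = 2 sin 7π/20 cos 7π/20 = 0.809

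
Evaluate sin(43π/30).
sin(43π/30) = -0.9781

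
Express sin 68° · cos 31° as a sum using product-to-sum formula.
sin 68° cos 31° = (1/2)[sin(68°+31°) + sin(68°-31°)]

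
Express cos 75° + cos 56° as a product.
cos 75° + cos 56° = 2 cos(65.5°) cos(9.5°)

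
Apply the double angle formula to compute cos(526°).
cos(526°) = cos²263° - sin²263° = -0.9703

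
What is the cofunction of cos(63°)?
cos(63°) = sin(90° - 63°) = sin(27°)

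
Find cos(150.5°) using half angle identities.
cos(150.5°) = -√((1 + cos 301°)/2) = -0.8704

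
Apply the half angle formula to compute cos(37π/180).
cos(37π/180) = √((1 + cos 37π/90)/2) = 0.7986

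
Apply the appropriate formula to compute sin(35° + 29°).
sin(35° + 29°) = sin 35° cos 29° + cos 35° sin 29° = 0.8988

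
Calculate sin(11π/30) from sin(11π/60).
sin(11π/30) = 2 sin 11π/60 cos 11π/60 = 0.9135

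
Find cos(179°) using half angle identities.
cos(179°) = -√((1 + cos 358°)/2) = -0.9998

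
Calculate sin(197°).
sin(197°) = -0.2924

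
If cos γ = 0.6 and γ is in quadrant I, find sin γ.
sin γ = 0.8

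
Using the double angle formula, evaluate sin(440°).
sin(440°) = 2 sin 220° cos 220° = 0.9848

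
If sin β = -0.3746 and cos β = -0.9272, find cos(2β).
cos(2β) = cos²β - sin²β = 0.7194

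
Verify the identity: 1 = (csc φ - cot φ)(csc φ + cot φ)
RHS = csc²φ - cot²φ = (1 + cot²φ) - cot²φ = 1 = LHS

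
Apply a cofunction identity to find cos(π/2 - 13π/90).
cos(π/2 - 13π/90) = sin(13π/90) = 0.4384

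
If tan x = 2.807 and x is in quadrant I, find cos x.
cos x = 0.3356 (using tan²x + 1 = sec²x)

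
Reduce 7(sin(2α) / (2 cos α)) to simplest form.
7(sin(2α) / (2 cos α)) = 7(sin α) (using Double angle)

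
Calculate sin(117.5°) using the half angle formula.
sin(117.5°) = √((1 - cos 235°)/2) = 0.887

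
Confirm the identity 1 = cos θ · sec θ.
RHS = cos θ · (1/cos θ) = 1 = LHS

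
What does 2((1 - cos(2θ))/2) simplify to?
2((1 - cos(2θ))/2) = 2(sin²θ) (using Power reduction)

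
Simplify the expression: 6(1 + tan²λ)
6(1 + tan²λ) = 6(sec²λ) (using Pythagorean identity)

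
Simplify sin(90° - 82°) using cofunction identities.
sin(90° - 82°) = cos(82°)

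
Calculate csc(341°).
csc(341°) = -3.072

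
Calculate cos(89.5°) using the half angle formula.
cos(89.5°) = √((1 + cos 179°)/2) = 0.008727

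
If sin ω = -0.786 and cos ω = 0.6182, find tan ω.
tan ω = sin ω / cos ω = -1.271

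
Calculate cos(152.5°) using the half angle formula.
cos(152.5°) = -√((1 + cos 305°)/2) = -0.887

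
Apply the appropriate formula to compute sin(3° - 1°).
sin(3° - 1°) = sin 3° cos 1° - cos 3° sin 1° = 0.0349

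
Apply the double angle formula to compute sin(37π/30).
sin(37π/30) = 2 sin 37π/60 cos 37π/60 = -0.6691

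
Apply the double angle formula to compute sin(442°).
sin(442°) = 2 sin 221° cos 221° = 0.9903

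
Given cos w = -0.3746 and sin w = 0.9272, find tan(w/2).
tan(w/2) = sin w / (1 + cos w) = 1.483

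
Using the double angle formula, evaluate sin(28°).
sin(28°) = 2 sin 14° cos 14° = 0.4695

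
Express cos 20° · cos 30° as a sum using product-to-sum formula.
cos 20° cos 30° = (1/2)[cos(20°-30°) + cos(20°+30°)]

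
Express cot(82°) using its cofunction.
cot(82°) = tan(90° - 82°) = tan(8°)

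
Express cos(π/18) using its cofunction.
cos(π/18) = sin(π/2 - π/18) = sin(4π/9)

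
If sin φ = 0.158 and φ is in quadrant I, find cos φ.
cos φ = 0.9874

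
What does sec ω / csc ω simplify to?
sec ω / csc ω = tan ω (using Reciprocal identities)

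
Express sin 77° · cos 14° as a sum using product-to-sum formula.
sin 77° cos 14° = (1/2)[sin(77°+14°) + sin(77°-14°)]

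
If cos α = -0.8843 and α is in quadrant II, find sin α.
sin α = 0.4669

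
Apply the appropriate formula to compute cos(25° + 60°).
cos(25° + 60°) = cos 25° cos 60° - sin 25° sin 60° = 0.08716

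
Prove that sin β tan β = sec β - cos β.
RHS = 1/cos β - cos β = (1 - cos²β)/cos β = sin²β/cos β = sin β · (sin β/cos β) = sin β tan β = LHS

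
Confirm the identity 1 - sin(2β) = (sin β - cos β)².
RHS = sin²β - 2 sin β cos β + cos²β = (sin²β + cos²β) - 2 sin β cos β = 1 - sin(2β) = LHS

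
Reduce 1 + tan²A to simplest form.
1 + tan²A = sec²A (using Pythagorean identity)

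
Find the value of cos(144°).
cos(144°) = -0.809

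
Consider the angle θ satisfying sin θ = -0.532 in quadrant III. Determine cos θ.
cos θ = ±√(1 - sin²θ) = -0.8467 (negative in QIII)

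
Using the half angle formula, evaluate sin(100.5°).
sin(100.5°) = √((1 - cos 201°)/2) = 0.9833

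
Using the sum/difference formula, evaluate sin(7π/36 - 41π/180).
sin(7π/36 - 41π/180) = sin 7π/36 cos 41π/180 - cos 7π/36 sin 41π/180 = -0.1045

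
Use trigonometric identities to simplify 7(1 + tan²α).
7(1 + tan²α) = 7(sec²α) (using Pythagorean identity)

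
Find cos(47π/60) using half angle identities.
cos(47π/60) = -√((1 + cos 47π/30)/2) = -0.7771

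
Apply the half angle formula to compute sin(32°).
sin(32°) = √((1 - cos 64°)/2) = 0.5299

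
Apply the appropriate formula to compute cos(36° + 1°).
cos(36° + 1°) = cos 36° cos 1° - sin 36° sin 1° = 0.7986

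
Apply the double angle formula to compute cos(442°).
cos(442°) = 2cos²221° - 1 = 0.1392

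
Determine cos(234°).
cos(234°) = -0.5878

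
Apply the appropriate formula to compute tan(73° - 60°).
tan(73° - 60°) = (tan 73° - tan 60°)/(1 + tan 73° tan 60°) = 0.2309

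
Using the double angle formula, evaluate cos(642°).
cos(642°) = cos²321° - sin²321° = 0.2079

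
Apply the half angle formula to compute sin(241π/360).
sin(241π/360) = √((1 - cos 241π/180)/2) = 0.8616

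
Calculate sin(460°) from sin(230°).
sin(460°) = 2 sin 230° cos 230° = 0.9848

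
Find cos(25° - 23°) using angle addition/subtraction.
cos(25° - 23°) = cos 25° cos 23° + sin 25° sin 23° = 0.9994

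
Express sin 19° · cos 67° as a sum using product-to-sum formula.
sin 19° cos 67° = (1/2)[sin(19°+67°) + sin(19°-67°)]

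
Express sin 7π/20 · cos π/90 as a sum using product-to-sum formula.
sin 7π/20 cos π/90 = (1/2)[sin(7π/20+π/90) + sin(7π/20-π/90)]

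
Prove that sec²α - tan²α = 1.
LHS = 1/cos²α - sin²α/cos²α = (1 - sin²α)/cos²α = cos²α/cos²α = 1 = RHS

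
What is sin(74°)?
sin(74°) = 0.9613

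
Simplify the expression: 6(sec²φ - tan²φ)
6(sec²φ - tan²φ) = 6 (using Pythagorean identity)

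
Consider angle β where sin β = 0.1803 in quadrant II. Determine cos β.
cos β = ±√(1 - sin²β) = -0.9836 (negative in QII)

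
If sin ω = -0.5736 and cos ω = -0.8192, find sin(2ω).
sin(2ω) = 2 sin ω cos ω = 0.9398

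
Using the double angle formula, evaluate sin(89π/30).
sin(89π/30) = 2 sin 89π/60 cos 89π/60 = 0.1045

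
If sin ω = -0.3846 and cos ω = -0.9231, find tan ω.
tan ω = sin ω / cos ω = 0.4166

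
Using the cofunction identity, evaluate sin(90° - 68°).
sin(90° - 68°) = cos(68°) = 0.3746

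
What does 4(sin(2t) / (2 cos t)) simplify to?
4(sin(2t) / (2 cos t)) = 4(sin t) (using Double angle)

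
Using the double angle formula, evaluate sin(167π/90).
sin(167π/90) = 2 sin 167π/180 cos 167π/180 = -0.4384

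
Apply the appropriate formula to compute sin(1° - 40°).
sin(1° - 40°) = sin 1° cos 40° - cos 1° sin 40° = -0.6293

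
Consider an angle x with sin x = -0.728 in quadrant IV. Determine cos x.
cos x = √(1 - sin²x) = 0.6856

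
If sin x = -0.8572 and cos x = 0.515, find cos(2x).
cos(2x) = cos²x - sin²x = -0.4696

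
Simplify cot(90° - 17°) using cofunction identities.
cot(90° - 17°) = tan(17°)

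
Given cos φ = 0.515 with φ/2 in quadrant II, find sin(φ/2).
sin(φ/2) = ±√((1 - cos φ)/2); positive since φ/2 ∈ QII, so sin(φ/2) = 0.4924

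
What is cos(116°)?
cos(116°) = -0.4384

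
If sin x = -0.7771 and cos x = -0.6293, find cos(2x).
cos(2x) = cos²x - sin²x = -0.2079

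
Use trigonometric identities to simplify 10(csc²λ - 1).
10(csc²λ - 1) = 10(cot²λ) (using Pythagorean identity)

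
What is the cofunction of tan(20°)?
tan(20°) = cot(90° - 20°) = cot(70°)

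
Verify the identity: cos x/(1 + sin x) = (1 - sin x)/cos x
RHS = (1 - sin x)(1 + sin x) / (cos x(1 + sin x)) = (1 - sin²x) / (cos x(1 + sin x)) = cos²x / (cos x(1 + sin x)) = cos x/(1 + sin x) = LHS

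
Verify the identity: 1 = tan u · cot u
RHS = (sin u/cos u) · (cos u/sin u) = 1 = LHS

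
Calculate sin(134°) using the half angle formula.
sin(134°) = √((1 - cos 268°)/2) = 0.7193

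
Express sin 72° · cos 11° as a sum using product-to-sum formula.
sin 72° cos 11° = (1/2)[sin(72°+11°) + sin(72°-11°)]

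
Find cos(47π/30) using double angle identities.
cos(47π/30) = cos²47π/60 - sin²47π/60 = 0.2079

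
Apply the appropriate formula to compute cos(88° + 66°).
cos(88° + 66°) = cos 88° cos 66° - sin 88° sin 66° = -0.8988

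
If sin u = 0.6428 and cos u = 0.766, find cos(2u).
cos(2u) = cos²u - sin²u = 0.1736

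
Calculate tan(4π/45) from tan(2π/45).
tan(4π/45) = 2 tan 2π/45 / (1 - tan²2π/45) = 0.2867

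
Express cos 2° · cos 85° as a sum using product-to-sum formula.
cos 2° cos 85° = (1/2)[cos(2°-85°) + cos(2°+85°)]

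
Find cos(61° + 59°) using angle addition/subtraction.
cos(61° + 59°) = cos 61° cos 59° - sin 61° sin 59° = -1/2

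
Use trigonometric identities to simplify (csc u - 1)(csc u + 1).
(csc u - 1)(csc u + 1) = cot²u (using Diff. of squares)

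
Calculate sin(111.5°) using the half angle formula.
sin(111.5°) = √((1 - cos 223°)/2) = 0.9304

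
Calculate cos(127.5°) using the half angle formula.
cos(127.5°) = -√((1 + cos 255°)/2) = -0.6088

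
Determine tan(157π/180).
tan(157π/180) = -0.4245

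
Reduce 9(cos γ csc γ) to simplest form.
9(cos γ csc γ) = 9(cot γ) (using Reciprocal + quotient)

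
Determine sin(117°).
sin(117°) = 0.891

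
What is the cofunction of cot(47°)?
cot(47°) = tan(90° - 47°) = tan(43°)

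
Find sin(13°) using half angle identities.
sin(13°) = √((1 - cos 26°)/2) = 0.225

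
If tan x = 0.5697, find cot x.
cot x = 1/tan x = 1.755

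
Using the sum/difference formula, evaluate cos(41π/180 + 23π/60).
cos(41π/180 + 23π/60) = cos 41π/180 cos 23π/60 - sin 41π/180 sin 23π/60 = -0.342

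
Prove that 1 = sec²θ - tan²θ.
RHS = 1/cos²θ - sin²θ/cos²θ = (1 - sin²θ)/cos²θ = cos²θ/cos²θ = 1 = LHS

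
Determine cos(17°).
cos(17°) = 0.9563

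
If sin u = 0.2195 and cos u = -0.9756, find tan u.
tan u = sin u / cos u = -0.225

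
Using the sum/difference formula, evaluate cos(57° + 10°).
cos(57° + 10°) = cos 57° cos 10° - sin 57° sin 10° = 0.3907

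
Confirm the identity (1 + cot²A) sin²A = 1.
LHS = csc²A · sin²A = (1/sin²A) · sin²A = 1 = RHS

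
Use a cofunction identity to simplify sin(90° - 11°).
sin(90° - 11°) = cos(11°)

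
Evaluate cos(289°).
cos(289°) = 0.3256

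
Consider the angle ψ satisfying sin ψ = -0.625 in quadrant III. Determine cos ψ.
cos ψ = ±√(1 - sin²ψ) = -0.7806 (negative in QIII)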